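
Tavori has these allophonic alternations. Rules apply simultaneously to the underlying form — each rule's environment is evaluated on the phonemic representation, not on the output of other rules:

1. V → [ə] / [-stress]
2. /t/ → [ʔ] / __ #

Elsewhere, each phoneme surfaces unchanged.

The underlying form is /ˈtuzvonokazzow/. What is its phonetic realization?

/t/ (word-initial): rule 2 targets it, but not word-finally → unchanged [t].
/u/ (between /t/ and /z/) fails the environment for rule 1, so it stays [u].
/z/ (between /u/ and /v/): no rule targets it → [z].
/v/ stays [v].
/o/ (between /v/ and /n/): in an unstressed syllable, so rule 1 applies → [ə].
/n/ — not in any rule's target class → [n].
/o/ (between /n/ and /k/) occurs in an unstressed syllable → [ə] by rule 1.
/k/ (between /o/ and /a/): no rule targets it → [k].
/a/ (between /k/ and /z/) occurs in an unstressed syllable → [ə] by rule 1.
/z/ (between /a/ and /z/): no rule targets it → [z].
/z/ — not in any rule's target class → [z].
/o/ meets the environment for rule 1 (in an unstressed syllable) → [ə].
/w/ stays [w].

[ˈtuzvənəkəzzəw]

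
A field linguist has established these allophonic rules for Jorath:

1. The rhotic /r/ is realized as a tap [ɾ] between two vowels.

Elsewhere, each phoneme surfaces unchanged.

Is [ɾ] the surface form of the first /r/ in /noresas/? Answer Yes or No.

/r/ (between /o/ and /e/): between two vowels, so rule 1 applies → [ɾ].
The actual realization is [ɾ], which matches [ɾ].

Yes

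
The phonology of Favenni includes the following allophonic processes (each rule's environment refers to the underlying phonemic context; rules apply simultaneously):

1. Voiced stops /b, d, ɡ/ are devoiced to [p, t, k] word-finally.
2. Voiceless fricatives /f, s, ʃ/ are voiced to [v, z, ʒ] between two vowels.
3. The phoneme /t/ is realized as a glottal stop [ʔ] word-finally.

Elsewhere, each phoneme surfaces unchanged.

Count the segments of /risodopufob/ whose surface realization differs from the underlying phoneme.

3

Segments that undergo a rule: /s/ → [z] (rule 2); /f/ → [v] (rule 2); /b/ → [p] (rule 1).
All other segments surface unchanged.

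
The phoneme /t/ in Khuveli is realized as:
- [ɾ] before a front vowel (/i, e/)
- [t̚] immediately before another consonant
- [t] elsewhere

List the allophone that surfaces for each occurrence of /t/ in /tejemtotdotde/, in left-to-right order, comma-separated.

Occurrence 1 (position 1): before a front vowel (/i, e/) → [ɾ].
Occurrence 2 (position 6): no conditioning environment matches → elsewhere allophone [t].
Occurrence 3 (position 8): immediately before another consonant → [t̚].
Occurrence 4 (position 11): immediately before another consonant → [t̚].

[ɾ], [t], [t̚], [t̚]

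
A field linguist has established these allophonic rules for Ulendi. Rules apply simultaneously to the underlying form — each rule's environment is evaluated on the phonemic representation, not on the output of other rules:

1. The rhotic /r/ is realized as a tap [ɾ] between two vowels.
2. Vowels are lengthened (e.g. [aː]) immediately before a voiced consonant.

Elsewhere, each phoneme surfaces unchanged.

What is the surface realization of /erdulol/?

[eːrduːloːl]

/e/ meets the environment for rule 2 (before a voiced consonant) → [eː].
/r/ (between /e/ and /d/): rule 1 targets it, but not between two vowels → unchanged [r].
/d/ — not in any rule's target class → [d].
Rule 2 applies to /u/ (between /d/ and /l/: before a voiced consonant) → [uː].
/l/ stays [l].
/o/ (between /l/ and /l/) occurs before a voiced consonant → [oː] by rule 2.
/l/ (word-final) is unaffected → [l].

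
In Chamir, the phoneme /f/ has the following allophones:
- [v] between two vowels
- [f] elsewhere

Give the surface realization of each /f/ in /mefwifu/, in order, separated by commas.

[f], [v]

Occurrence 1 (position 3): no conditioning environment matches → elsewhere allophone [f].
Occurrence 2 (position 6): between two vowels → [v].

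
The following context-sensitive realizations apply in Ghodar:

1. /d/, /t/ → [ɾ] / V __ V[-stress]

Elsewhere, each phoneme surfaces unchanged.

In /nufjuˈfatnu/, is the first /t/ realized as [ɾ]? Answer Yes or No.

/t/ (between /a/ and /n/): rule 1 targets it, but not between a vowel and a following unstressed vowel → unchanged [t].
The actual realization is [t], not [ɾ].

No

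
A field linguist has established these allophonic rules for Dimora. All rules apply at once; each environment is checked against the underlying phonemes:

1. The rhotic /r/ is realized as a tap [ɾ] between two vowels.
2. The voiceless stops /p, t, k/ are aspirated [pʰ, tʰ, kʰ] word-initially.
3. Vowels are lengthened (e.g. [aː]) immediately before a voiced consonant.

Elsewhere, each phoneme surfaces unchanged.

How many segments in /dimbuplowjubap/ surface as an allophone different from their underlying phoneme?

3

Segments that undergo a rule: /i/ → [iː] (rule 3); /o/ → [oː] (rule 3); /u/ → [uː] (rule 3).
All other segments surface unchanged.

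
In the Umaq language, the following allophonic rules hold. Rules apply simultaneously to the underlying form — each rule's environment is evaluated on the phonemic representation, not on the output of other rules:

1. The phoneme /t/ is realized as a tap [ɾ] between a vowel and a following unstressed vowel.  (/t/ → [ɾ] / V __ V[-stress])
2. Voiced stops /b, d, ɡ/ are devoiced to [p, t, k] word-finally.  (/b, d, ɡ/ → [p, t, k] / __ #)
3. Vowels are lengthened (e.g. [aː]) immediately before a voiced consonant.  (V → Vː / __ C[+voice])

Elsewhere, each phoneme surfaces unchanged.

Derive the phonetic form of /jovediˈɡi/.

/j/ stays [j].
/o/ (between /j/ and /v/) occurs before a voiced consonant → [oː] by rule 3.
/v/ — not in any rule's target class → [v].
Rule 3 applies to /e/ (between /v/ and /d/: before a voiced consonant) → [eː].
/d/ (between /e/ and /i/) is in the target of rule 2 but the environment (word-finally) is not met → [d].
/i/ — between /d/ and /ɡ/, before a voiced consonant — surfaces as [iː] (rule 3).
/ɡ/ — between /i/ and /i/; rule 2 does not apply here → [ɡ].
/i/ (word-final) fails the environment for rule 3, so it stays [i].

[joːveːdiːˈɡi]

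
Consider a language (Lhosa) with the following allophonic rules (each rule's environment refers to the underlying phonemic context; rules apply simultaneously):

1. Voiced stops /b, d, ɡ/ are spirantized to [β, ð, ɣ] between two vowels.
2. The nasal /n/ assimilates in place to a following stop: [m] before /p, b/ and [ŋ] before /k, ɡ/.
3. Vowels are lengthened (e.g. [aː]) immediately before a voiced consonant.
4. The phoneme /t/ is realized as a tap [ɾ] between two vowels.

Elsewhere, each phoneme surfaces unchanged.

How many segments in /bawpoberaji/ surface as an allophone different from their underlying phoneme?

Segments that undergo a rule: /a/ → [aː] (rule 3); /o/ → [oː] (rule 3); /b/ → [β] (rule 1); /e/ → [eː] (rule 3); /a/ → [aː] (rule 3).
All other segments surface unchanged.

5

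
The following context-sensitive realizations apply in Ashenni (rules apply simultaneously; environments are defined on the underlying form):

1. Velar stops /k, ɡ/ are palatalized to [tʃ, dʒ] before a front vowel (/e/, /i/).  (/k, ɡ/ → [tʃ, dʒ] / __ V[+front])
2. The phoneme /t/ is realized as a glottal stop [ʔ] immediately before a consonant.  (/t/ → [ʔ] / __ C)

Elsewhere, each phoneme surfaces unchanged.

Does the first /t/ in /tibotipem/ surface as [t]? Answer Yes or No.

Yes

/t/ — word-initial; rule 2 does not apply here → [t].
The actual realization is [t], which matches [t].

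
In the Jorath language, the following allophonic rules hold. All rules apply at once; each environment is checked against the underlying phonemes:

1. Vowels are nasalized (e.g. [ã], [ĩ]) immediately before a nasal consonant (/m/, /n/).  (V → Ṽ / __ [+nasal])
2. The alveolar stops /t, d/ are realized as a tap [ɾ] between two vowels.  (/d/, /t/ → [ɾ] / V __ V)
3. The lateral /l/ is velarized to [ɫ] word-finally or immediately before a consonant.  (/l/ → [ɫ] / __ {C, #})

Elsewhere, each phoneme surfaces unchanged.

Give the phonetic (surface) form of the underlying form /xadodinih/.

/x/ — not in any rule's target class → [x].
/a/ (between /x/ and /d/): rule 1 targets it, but not before a nasal consonant → unchanged [a].
/d/ meets the environment for rule 2 (between two vowels) → [ɾ].
/o/ — between /d/ and /d/; rule 1 does not apply here → [o].
/d/ (between /o/ and /i/): between two vowels, so rule 2 applies → [ɾ].
Rule 1 applies to /i/ (between /d/ and /n/: before a nasal consonant) → [ĩ].
/n/ (between /i/ and /i/) is unaffected → [n].
/i/ (between /n/ and /h/) is in the target of rule 1 but the environment (before a nasal consonant) is not met → [i].
/h/ — not in any rule's target class → [h].

[xaɾoɾĩnih]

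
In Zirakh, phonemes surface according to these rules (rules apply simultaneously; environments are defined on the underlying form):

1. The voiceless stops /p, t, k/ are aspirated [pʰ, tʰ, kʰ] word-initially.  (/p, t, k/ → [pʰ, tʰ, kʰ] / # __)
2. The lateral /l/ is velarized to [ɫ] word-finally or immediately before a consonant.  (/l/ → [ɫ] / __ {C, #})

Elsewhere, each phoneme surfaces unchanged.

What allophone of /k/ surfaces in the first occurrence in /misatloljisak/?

[k]

/k/ (word-final) fails the environment for rule 1, so it stays [k].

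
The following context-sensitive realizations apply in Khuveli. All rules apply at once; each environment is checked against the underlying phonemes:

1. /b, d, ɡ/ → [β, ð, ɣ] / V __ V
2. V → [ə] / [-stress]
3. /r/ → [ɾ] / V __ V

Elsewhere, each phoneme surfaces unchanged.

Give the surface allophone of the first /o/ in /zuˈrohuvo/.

/o/ — between /r/ and /h/; rule 2 does not apply here → [o].

[o]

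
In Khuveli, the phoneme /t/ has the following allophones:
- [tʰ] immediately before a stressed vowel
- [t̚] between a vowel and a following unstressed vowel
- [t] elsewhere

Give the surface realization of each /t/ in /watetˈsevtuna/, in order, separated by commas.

Occurrence 1 (position 3): between a vowel and a following unstressed vowel → [t̚].
Occurrence 2 (position 5): no conditioning environment matches → elsewhere allophone [t].
Occurrence 3 (position 9): no conditioning environment matches → elsewhere allophone [t].

[t̚], [t], [t]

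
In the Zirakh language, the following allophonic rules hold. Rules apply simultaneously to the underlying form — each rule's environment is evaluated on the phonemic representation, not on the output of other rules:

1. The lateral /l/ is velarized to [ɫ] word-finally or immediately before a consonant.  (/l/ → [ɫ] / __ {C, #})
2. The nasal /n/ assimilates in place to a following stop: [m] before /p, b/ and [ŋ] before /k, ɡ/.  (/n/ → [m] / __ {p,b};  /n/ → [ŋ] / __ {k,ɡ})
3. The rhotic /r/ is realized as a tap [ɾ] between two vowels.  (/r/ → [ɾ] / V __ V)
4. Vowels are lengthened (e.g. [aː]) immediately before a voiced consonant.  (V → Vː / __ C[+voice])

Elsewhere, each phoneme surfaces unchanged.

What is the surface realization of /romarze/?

[roːmaːrze]

/r/ (word-initial): rule 3 targets it, but not between two vowels → unchanged [r].
/o/ — between /r/ and /m/, before a voiced consonant — surfaces as [oː] (rule 4).
/m/ (between /o/ and /a/): no rule targets it → [m].
/a/ meets the environment for rule 4 (before a voiced consonant) → [aː].
/r/ (between /a/ and /z/) is in the target of rule 3 but the environment (between two vowels) is not met → [r].
/z/ (between /r/ and /e/) is unaffected → [z].
/e/ (word-final) fails the environment for rule 4, so it stays [e].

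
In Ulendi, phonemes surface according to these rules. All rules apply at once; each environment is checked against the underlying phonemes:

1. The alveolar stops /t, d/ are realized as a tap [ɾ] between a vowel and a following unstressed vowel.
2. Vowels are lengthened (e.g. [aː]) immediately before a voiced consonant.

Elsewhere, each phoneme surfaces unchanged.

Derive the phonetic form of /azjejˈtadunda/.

/a/ (word-initial) occurs before a voiced consonant → [aː] by rule 2.
Rule 2 applies to /e/ (between /j/ and /j/: before a voiced consonant) → [eː].
/t/ (between /j/ and /a/) is in the target of rule 1 but the environment (between a vowel and a following unstressed vowel) is not met → [t].
/a/ (between /t/ and /d/) occurs before a voiced consonant → [aː] by rule 2.
Rule 1 applies to /d/ (between /a/ and /u/: between a vowel and a following unstressed vowel) → [ɾ].
/u/ meets the environment for rule 2 (before a voiced consonant) → [uː].
/d/ (between /n/ and /a/) is in the target of rule 1 but the environment (between a vowel and a following unstressed vowel) is not met → [d].
/a/ (word-final) is in the target of rule 2 but the environment (before a voiced consonant) is not met → [a].

[aːzjeːjˈtaːɾuːnda]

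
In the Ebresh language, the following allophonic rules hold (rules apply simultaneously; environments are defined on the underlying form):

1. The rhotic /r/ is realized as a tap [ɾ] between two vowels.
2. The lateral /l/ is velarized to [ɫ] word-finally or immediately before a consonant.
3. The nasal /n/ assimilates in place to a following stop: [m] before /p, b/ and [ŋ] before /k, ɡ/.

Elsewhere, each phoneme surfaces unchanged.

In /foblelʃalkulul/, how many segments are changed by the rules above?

Segments that undergo a rule: /l/ → [ɫ] (rule 2); /l/ → [ɫ] (rule 2); /l/ → [ɫ] (rule 2).
All other segments surface unchanged.

3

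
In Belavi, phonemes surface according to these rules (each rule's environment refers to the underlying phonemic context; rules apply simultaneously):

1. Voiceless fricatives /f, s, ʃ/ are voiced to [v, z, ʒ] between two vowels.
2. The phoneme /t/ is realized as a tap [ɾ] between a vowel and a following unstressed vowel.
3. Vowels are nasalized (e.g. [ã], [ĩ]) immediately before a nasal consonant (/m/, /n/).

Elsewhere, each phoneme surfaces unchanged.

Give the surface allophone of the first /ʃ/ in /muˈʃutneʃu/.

[ʒ]

/ʃ/ (between /u/ and /u/) occurs between two vowels → [ʒ] by rule 1.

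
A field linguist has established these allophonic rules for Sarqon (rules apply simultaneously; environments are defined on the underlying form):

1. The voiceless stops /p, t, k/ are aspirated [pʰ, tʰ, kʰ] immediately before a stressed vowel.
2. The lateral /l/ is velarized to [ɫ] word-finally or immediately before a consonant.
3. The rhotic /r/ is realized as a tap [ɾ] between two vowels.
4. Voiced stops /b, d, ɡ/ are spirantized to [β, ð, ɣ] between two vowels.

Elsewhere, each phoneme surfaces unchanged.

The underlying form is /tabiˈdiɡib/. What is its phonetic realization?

[taβiˈðiɣib]

/t/ (word-initial) fails the environment for rule 1, so it stays [t].
/a/ (between /t/ and /b/): no rule targets it → [a].
/b/ meets the environment for rule 4 (between two vowels) → [β].
/i/ (between /b/ and /d/): no rule targets it → [i].
Rule 4 applies to /d/ (between /i/ and /i/: between two vowels) → [ð].
/i/ stays [i].
/ɡ/ (between /i/ and /i/): between two vowels, so rule 4 applies → [ɣ].
/i/ — not in any rule's target class → [i].
/b/ (word-final): rule 4 targets it, but not between two vowels → unchanged [b].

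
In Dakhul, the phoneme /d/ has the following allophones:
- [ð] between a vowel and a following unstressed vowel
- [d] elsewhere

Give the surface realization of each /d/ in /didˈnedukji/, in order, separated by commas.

Occurrence 1 (position 1): no conditioning environment matches → elsewhere allophone [d].
Occurrence 2 (position 3): no conditioning environment matches → elsewhere allophone [d].
Occurrence 3 (position 6): between a vowel and a following unstressed vowel → [ð].

[d], [d], [ð]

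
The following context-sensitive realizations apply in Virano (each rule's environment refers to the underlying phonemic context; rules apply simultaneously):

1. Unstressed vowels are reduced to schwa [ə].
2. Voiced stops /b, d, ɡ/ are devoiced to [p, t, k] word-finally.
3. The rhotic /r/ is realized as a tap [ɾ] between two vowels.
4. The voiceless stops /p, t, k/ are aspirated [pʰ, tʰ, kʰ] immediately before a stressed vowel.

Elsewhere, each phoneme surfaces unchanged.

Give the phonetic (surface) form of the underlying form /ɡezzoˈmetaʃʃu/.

[ɡəzzəˈmetəʃʃə]

/ɡ/ (word-initial) is in the target of rule 2 but the environment (word-finally) is not met → [ɡ].
Rule 1 applies to /e/ (between /ɡ/ and /z/: in an unstressed syllable) → [ə].
/o/ meets the environment for rule 1 (in an unstressed syllable) → [ə].
/e/ (between /m/ and /t/) fails the environment for rule 1, so it stays [e].
/t/ — between /e/ and /a/; rule 4 does not apply here → [t].
/a/ — between /t/ and /ʃ/, in an unstressed syllable — surfaces as [ə] (rule 1).
/u/ — word-final, in an unstressed syllable — surfaces as [ə] (rule 1).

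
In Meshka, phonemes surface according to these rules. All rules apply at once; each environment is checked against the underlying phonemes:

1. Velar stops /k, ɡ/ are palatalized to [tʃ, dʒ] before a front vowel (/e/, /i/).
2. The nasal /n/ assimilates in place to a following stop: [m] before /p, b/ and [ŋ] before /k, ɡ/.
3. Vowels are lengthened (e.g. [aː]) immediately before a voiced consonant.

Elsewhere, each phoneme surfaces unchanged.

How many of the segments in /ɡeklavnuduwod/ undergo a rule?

Segments that undergo a rule: /ɡ/ → [dʒ] (rule 1); /a/ → [aː] (rule 3); /u/ → [uː] (rule 3); /u/ → [uː] (rule 3); /o/ → [oː] (rule 3).
All other segments surface unchanged.

5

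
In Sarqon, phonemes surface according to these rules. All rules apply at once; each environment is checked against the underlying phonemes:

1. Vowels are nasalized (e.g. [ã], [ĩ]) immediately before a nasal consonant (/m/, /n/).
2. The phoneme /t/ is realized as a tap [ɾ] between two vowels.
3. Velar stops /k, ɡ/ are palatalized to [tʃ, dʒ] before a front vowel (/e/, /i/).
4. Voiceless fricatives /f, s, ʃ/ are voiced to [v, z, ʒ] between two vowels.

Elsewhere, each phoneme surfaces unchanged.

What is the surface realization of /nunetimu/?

/n/ (word-initial) is unaffected → [n].
/u/ (between /n/ and /n/) occurs before a nasal consonant → [ũ] by rule 1.
/n/ (between /u/ and /e/): no rule targets it → [n].
/e/ (between /n/ and /t/) fails the environment for rule 1, so it stays [e].
/t/ meets the environment for rule 2 (between two vowels) → [ɾ].
/i/ (between /t/ and /m/): before a nasal consonant, so rule 1 applies → [ĩ].
/m/ stays [m].
/u/ (word-final) is in the target of rule 1 but the environment (before a nasal consonant) is not met → [u].

[nũneɾĩmu]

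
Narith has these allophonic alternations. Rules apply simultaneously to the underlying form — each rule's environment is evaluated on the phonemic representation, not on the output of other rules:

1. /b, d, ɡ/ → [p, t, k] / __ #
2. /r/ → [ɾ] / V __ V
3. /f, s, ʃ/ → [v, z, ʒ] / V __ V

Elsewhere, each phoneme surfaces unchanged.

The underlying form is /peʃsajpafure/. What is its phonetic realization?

[peʃsajpavuɾe]

/p/ stays [p].
/e/ (between /p/ and /ʃ/) is unaffected → [e].
/ʃ/ — between /e/ and /s/; rule 3 does not apply here → [ʃ].
/s/ (between /ʃ/ and /a/) fails the environment for rule 3, so it stays [s].
/a/ (between /s/ and /j/) is unaffected → [a].
/j/ stays [j].
/p/ (between /j/ and /a/): no rule targets it → [p].
/a/ (between /p/ and /f/): no rule targets it → [a].
/f/ (between /a/ and /u/): between two vowels, so rule 3 applies → [v].
/u/ (between /f/ and /r/): no rule targets it → [u].
/r/ meets the environment for rule 2 (between two vowels) → [ɾ].
/e/ (word-final) is unaffected → [e].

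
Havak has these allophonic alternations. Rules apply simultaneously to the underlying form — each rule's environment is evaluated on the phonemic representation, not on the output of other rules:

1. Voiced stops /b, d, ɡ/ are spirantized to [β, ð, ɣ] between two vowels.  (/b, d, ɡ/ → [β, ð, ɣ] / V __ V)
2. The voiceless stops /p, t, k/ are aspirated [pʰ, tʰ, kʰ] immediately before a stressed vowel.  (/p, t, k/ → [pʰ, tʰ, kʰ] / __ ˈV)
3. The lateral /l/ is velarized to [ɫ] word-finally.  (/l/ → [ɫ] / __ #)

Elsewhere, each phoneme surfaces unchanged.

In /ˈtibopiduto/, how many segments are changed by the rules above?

3

Segments that undergo a rule: /t/ → [tʰ] (rule 2); /b/ → [β] (rule 1); /d/ → [ð] (rule 1).
All other segments surface unchanged.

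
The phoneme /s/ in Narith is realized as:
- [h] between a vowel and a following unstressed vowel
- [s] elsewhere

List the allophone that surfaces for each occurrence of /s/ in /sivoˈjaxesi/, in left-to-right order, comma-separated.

Occurrence 1 (position 1): no conditioning environment matches → elsewhere allophone [s].
Occurrence 2 (position 9): between a vowel and a following unstressed vowel → [h].

[s], [h]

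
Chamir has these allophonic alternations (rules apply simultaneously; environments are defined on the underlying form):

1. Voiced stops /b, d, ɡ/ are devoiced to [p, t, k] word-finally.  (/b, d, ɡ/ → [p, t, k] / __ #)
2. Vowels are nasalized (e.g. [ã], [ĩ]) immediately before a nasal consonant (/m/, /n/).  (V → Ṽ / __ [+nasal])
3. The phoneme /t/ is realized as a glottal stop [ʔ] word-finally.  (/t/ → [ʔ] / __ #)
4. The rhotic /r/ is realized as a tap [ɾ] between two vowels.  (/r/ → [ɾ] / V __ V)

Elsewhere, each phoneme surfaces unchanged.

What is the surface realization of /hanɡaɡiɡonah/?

[hãnɡaɡiɡõnah]

/h/ stays [h].
/a/ — between /h/ and /n/, before a nasal consonant — surfaces as [ã] (rule 2).
/n/ — not in any rule's target class → [n].
/ɡ/ (between /n/ and /a/): rule 1 targets it, but not word-finally → unchanged [ɡ].
/a/ — between /ɡ/ and /ɡ/; rule 2 does not apply here → [a].
/ɡ/ — between /a/ and /i/; rule 1 does not apply here → [ɡ].
/i/ (between /ɡ/ and /ɡ/) is in the target of rule 2 but the environment (before a nasal consonant) is not met → [i].
/ɡ/ (between /i/ and /o/) fails the environment for rule 1, so it stays [ɡ].
/o/ meets the environment for rule 2 (before a nasal consonant) → [õ].
/n/ (between /o/ and /a/) is unaffected → [n].
/a/ — between /n/ and /h/; rule 2 does not apply here → [a].
/h/ (word-final) is unaffected → [h].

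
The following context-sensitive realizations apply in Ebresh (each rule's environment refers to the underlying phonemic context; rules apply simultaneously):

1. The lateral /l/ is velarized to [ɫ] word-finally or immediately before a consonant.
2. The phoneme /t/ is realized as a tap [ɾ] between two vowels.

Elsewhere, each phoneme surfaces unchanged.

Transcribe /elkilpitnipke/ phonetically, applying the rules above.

Rule 1 applies to /l/ (between /e/ and /k/: word-finally or immediately before a consonant) → [ɫ].
/l/ meets the environment for rule 1 (word-finally or immediately before a consonant) → [ɫ].
/t/ (between /i/ and /n/) is in the target of rule 2 but the environment (between two vowels) is not met → [t].

[eɫkiɫpitnipke]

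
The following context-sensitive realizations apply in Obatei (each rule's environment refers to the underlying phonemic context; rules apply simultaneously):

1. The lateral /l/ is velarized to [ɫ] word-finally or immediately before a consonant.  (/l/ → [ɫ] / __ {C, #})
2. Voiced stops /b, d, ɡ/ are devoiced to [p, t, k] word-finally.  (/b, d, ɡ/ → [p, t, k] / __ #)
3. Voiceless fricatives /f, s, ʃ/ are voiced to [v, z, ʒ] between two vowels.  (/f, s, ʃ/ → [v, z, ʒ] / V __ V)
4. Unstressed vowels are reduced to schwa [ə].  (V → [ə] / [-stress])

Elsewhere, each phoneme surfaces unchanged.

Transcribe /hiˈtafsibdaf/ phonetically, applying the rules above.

[həˈtafsəbdəf]

/h/ — not in any rule's target class → [h].
/i/ (between /h/ and /t/): in an unstressed syllable, so rule 4 applies → [ə].
/t/ (between /i/ and /a/): no rule targets it → [t].
/a/ (between /t/ and /f/) is in the target of rule 4 but the environment (in an unstressed syllable) is not met → [a].
/f/ — between /a/ and /s/; rule 3 does not apply here → [f].
/s/ (between /f/ and /i/): rule 3 targets it, but not between two vowels → unchanged [s].
/i/ meets the environment for rule 4 (in an unstressed syllable) → [ə].
/b/ (between /i/ and /d/) is in the target of rule 2 but the environment (word-finally) is not met → [b].
/d/ (between /b/ and /a/) fails the environment for rule 2, so it stays [d].
Rule 4 applies to /a/ (between /d/ and /f/: in an unstressed syllable) → [ə].
/f/ (word-final) fails the environment for rule 3, so it stays [f].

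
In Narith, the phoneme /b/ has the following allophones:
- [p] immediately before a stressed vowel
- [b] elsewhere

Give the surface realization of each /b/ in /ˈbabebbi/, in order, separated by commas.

[p], [b], [b], [b]

Occurrence 1 (position 1): immediately before a stressed vowel → [p].
Occurrence 2 (position 3): no conditioning environment matches → elsewhere allophone [b].
Occurrence 3 (position 5): no conditioning environment matches → elsewhere allophone [b].
Occurrence 4 (position 6): no conditioning environment matches → elsewhere allophone [b].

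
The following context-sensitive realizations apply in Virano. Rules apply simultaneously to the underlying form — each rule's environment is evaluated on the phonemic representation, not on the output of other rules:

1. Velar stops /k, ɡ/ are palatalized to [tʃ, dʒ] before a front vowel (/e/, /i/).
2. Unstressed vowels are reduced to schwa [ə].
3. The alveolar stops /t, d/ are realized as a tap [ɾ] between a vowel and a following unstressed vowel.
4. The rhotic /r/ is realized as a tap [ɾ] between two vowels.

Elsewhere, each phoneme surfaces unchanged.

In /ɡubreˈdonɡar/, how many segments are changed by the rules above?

Segments that undergo a rule: /u/ → [ə] (rule 2); /e/ → [ə] (rule 2); /a/ → [ə] (rule 2).
All other segments surface unchanged.

3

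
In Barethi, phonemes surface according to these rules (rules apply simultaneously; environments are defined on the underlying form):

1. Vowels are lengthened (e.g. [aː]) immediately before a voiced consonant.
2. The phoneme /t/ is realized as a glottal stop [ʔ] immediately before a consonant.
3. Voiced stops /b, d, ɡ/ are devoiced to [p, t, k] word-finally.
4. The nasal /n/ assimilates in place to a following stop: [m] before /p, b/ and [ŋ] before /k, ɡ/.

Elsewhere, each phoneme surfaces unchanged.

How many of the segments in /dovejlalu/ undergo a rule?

Segments that undergo a rule: /o/ → [oː] (rule 1); /e/ → [eː] (rule 1); /a/ → [aː] (rule 1).
All other segments surface unchanged.

3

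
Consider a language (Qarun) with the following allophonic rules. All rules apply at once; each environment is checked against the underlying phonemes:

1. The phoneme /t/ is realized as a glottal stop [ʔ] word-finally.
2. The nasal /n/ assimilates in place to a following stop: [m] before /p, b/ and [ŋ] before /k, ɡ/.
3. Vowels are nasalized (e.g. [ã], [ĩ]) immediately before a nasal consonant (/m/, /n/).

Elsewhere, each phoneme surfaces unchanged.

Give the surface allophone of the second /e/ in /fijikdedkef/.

/e/ — between /k/ and /f/; rule 3 does not apply here → [e].

[e]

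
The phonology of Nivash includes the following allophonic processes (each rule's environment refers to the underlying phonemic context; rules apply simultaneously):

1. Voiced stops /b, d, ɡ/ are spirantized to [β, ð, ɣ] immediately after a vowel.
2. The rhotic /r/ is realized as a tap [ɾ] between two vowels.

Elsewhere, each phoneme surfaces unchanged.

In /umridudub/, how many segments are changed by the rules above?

3

Segments that undergo a rule: /d/ → [ð] (rule 1); /d/ → [ð] (rule 1); /b/ → [β] (rule 1).
All other segments surface unchanged.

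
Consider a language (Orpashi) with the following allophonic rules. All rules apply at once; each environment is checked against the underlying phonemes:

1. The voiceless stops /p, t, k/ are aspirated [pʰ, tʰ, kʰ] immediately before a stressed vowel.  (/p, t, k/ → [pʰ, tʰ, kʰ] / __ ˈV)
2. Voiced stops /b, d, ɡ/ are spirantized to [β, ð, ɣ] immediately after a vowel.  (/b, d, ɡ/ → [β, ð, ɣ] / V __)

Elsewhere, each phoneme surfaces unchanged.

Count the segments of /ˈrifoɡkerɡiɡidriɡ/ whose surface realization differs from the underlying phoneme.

Segments that undergo a rule: /ɡ/ → [ɣ] (rule 2); /ɡ/ → [ɣ] (rule 2); /d/ → [ð] (rule 2); /ɡ/ → [ɣ] (rule 2).
All other segments surface unchanged.

4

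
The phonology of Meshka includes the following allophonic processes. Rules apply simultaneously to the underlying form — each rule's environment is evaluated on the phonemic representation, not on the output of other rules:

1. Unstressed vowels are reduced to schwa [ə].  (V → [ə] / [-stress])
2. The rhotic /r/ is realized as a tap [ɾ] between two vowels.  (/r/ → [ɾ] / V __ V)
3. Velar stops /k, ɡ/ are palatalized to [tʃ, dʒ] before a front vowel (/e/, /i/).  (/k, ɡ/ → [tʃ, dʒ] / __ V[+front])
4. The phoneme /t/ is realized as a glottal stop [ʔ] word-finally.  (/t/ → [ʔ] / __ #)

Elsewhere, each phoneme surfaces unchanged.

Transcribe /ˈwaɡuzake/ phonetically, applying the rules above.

[ˈwaɡəzətʃə]

/w/ (word-initial) is unaffected → [w].
/a/ (between /w/ and /ɡ/): rule 1 targets it, but not in an unstressed syllable → unchanged [a].
/ɡ/ (between /a/ and /u/) fails the environment for rule 3, so it stays [ɡ].
Rule 1 applies to /u/ (between /ɡ/ and /z/: in an unstressed syllable) → [ə].
/z/ stays [z].
/a/ — between /z/ and /k/, in an unstressed syllable — surfaces as [ə] (rule 1).
/k/ (between /a/ and /e/) occurs before a front vowel → [tʃ] by rule 3.
/e/ meets the environment for rule 1 (in an unstressed syllable) → [ə].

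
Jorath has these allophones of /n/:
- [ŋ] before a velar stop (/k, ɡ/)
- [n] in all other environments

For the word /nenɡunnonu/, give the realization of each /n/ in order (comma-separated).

Occurrence 1 (position 1): no conditioning environment matches → elsewhere allophone [n].
Occurrence 2 (position 3): before a velar stop → [ŋ].
Occurrence 3 (position 6): no conditioning environment matches → elsewhere allophone [n].
Occurrence 4 (position 7): no conditioning environment matches → elsewhere allophone [n].
Occurrence 5 (position 9): no conditioning environment matches → elsewhere allophone [n].

[n], [ŋ], [n], [n], [n]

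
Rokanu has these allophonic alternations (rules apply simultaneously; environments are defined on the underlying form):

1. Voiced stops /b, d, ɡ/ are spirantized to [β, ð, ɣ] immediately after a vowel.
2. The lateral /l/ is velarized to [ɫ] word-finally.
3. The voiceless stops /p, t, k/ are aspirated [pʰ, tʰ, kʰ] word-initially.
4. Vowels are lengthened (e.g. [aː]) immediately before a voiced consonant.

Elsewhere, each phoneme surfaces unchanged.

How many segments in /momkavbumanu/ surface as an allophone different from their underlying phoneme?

4

Segments that undergo a rule: /o/ → [oː] (rule 4); /a/ → [aː] (rule 4); /u/ → [uː] (rule 4); /a/ → [aː] (rule 4).
All other segments surface unchanged.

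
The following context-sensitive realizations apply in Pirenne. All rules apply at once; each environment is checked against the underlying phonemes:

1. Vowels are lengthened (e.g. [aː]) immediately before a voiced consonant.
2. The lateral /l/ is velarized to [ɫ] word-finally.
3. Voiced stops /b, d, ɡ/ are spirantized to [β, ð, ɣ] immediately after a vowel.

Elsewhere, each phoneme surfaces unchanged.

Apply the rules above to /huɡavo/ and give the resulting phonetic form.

[huːɣaːvo]

/h/ — not in any rule's target class → [h].
Rule 1 applies to /u/ (between /h/ and /ɡ/: before a voiced consonant) → [uː].
/ɡ/ — between /u/ and /a/, immediately after a vowel — surfaces as [ɣ] (rule 3).
/a/ meets the environment for rule 1 (before a voiced consonant) → [aː].
/v/ stays [v].
/o/ — word-final; rule 1 does not apply here → [o].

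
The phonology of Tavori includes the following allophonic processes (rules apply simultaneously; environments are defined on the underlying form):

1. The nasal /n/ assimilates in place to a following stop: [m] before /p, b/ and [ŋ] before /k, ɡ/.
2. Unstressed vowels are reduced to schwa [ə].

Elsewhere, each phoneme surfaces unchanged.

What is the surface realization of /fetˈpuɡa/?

[fətˈpuɡə]

/f/ (word-initial) is unaffected → [f].
/e/ (between /f/ and /t/) occurs in an unstressed syllable → [ə] by rule 2.
/t/ stays [t].
/p/ stays [p].
/u/ — between /p/ and /ɡ/; rule 2 does not apply here → [u].
/ɡ/ (between /u/ and /a/) is unaffected → [ɡ].
/a/ meets the environment for rule 2 (in an unstressed syllable) → [ə].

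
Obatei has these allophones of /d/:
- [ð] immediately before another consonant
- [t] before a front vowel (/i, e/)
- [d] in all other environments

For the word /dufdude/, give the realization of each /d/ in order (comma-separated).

[d], [d], [t]

Occurrence 1 (position 1): no conditioning environment matches → elsewhere allophone [d].
Occurrence 2 (position 4): no conditioning environment matches → elsewhere allophone [d].
Occurrence 3 (position 6): before a front vowel (/i, e/) → [t].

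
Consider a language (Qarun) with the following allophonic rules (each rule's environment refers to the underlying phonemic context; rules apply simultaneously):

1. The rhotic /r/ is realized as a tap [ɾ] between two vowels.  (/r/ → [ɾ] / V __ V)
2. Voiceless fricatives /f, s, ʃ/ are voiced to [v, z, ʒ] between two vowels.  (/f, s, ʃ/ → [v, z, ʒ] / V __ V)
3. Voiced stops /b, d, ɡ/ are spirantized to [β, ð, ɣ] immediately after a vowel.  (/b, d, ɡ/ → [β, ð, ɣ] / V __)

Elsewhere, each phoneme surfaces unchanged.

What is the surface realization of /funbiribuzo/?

[funbiɾiβuzo]

/f/ (word-initial) is in the target of rule 2 but the environment (between two vowels) is not met → [f].
/u/ stays [u].
/n/ (between /u/ and /b/): no rule targets it → [n].
/b/ — between /n/ and /i/; rule 3 does not apply here → [b].
/i/ (between /b/ and /r/) is unaffected → [i].
/r/ (between /i/ and /i/): between two vowels, so rule 1 applies → [ɾ].
/i/ (between /r/ and /b/) is unaffected → [i].
Rule 3 applies to /b/ (between /i/ and /u/: immediately after a vowel) → [β].
/u/ stays [u].
/z/ (between /u/ and /o/) is unaffected → [z].
/o/ stays [o].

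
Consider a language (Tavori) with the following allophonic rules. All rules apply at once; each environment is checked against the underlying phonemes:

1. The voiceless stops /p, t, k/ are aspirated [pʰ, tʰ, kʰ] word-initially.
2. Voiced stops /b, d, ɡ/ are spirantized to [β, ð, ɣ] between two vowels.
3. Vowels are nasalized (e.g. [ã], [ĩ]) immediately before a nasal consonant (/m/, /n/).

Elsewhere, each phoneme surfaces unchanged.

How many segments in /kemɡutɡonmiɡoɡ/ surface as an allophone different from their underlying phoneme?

Segments that undergo a rule: /k/ → [kʰ] (rule 1); /e/ → [ẽ] (rule 3); /o/ → [õ] (rule 3); /ɡ/ → [ɣ] (rule 2).
All other segments surface unchanged.

4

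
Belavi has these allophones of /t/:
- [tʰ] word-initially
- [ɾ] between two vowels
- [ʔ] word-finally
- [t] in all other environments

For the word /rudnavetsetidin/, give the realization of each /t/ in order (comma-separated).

[t], [ɾ]

Occurrence 1 (position 8): no conditioning environment matches → elsewhere allophone [t].
Occurrence 2 (position 11): between two vowels → [ɾ].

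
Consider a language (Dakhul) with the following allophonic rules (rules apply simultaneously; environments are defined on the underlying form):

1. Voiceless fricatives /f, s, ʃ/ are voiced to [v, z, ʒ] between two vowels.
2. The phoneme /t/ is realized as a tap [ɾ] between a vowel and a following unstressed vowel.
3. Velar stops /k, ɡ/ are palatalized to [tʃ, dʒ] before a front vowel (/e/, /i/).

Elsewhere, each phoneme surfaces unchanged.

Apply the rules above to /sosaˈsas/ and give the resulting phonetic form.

[sozaˈzas]

/s/ (word-initial) fails the environment for rule 1, so it stays [s].
/s/ — between /o/ and /a/, between two vowels — surfaces as [z] (rule 1).
/s/ (between /a/ and /a/) occurs between two vowels → [z] by rule 1.
/s/ (word-final) is in the target of rule 1 but the environment (between two vowels) is not met → [s].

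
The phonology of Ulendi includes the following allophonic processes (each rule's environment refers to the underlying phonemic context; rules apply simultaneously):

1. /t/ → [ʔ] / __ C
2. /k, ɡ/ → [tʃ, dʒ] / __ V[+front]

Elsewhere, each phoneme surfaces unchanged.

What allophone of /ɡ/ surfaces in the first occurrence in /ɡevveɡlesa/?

/ɡ/ — word-initial, before a front vowel — surfaces as [dʒ] (rule 2).

[dʒ]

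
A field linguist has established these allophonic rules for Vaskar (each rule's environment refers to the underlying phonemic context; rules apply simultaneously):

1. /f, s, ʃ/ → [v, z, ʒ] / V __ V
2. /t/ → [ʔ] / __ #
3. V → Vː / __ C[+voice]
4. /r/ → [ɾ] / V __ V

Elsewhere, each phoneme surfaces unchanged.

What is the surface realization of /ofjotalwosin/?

[ofjotaːlwoziːn]

/o/ — word-initial; rule 3 does not apply here → [o].
/f/ — between /o/ and /j/; rule 1 does not apply here → [f].
/j/ — not in any rule's target class → [j].
/o/ — between /j/ and /t/; rule 3 does not apply here → [o].
/t/ (between /o/ and /a/) fails the environment for rule 2, so it stays [t].
/a/ (between /t/ and /l/): before a voiced consonant, so rule 3 applies → [aː].
/l/ (between /a/ and /w/): no rule targets it → [l].
/w/ stays [w].
/o/ (between /w/ and /s/) fails the environment for rule 3, so it stays [o].
/s/ (between /o/ and /i/): between two vowels, so rule 1 applies → [z].
Rule 3 applies to /i/ (between /s/ and /n/: before a voiced consonant) → [iː].
/n/ (word-final): no rule targets it → [n].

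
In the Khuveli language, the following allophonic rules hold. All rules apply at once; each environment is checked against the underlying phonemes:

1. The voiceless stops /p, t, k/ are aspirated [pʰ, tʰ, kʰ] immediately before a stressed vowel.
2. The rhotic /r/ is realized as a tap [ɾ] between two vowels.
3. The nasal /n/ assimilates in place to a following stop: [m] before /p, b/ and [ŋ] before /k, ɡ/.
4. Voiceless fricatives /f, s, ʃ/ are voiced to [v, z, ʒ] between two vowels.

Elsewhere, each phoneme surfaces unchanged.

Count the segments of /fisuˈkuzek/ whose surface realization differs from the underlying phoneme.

2

Segments that undergo a rule: /s/ → [z] (rule 4); /k/ → [kʰ] (rule 1).
All other segments surface unchanged.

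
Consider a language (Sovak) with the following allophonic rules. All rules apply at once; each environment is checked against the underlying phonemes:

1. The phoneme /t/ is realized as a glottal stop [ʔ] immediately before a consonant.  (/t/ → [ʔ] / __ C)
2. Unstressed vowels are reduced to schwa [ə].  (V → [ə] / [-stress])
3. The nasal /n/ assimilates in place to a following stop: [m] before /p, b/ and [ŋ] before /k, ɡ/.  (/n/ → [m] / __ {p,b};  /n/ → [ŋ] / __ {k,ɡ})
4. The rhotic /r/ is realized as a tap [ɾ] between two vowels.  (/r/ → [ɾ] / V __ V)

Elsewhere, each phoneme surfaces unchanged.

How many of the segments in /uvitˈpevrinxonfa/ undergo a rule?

Segments that undergo a rule: /u/ → [ə] (rule 2); /i/ → [ə] (rule 2); /t/ → [ʔ] (rule 1); /i/ → [ə] (rule 2); /o/ → [ə] (rule 2); /a/ → [ə] (rule 2).
All other segments surface unchanged.

6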